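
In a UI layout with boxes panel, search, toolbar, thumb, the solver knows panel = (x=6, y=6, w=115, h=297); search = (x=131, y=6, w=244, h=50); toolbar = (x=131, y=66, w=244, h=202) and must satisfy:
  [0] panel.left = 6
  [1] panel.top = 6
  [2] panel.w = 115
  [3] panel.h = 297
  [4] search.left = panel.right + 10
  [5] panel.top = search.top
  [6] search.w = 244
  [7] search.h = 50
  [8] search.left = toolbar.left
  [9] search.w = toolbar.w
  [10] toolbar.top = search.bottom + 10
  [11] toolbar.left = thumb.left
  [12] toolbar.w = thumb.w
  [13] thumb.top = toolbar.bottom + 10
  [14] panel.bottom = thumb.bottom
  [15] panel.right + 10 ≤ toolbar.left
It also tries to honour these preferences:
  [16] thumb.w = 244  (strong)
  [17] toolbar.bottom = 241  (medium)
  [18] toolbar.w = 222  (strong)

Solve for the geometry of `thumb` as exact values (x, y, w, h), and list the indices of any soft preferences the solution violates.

thumb = (x=131, y=278, w=244, h=25)
violated soft preferences: 17, 18

1. thumb.x = 131  [toolbar.left = thumb.left]
2. thumb.w = 244  [toolbar.w = thumb.w]
3. thumb.y = 278  [thumb.top = toolbar.bottom + 10]
4. thumb.h = 25  [panel.bottom = thumb.bottom]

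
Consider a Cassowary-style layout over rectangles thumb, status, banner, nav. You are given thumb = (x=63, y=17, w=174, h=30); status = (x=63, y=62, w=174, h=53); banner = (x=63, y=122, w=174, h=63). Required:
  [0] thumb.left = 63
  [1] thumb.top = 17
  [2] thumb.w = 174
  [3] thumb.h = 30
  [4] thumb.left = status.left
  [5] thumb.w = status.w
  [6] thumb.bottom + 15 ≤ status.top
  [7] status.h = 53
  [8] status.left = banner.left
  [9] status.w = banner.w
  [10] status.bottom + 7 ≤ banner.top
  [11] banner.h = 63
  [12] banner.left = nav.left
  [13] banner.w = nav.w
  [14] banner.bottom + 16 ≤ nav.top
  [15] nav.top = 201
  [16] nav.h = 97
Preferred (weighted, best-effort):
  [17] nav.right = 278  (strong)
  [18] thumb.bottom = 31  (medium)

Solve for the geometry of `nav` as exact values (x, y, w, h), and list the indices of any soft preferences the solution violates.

1. nav.x = 63  [banner.left = nav.left]
2. nav.w = 174  [banner.w = nav.w]
3. nav.y = 201  [nav.top = 201]
4. nav.h = 97  [nav.h = 97]

nav = (x=63, y=201, w=174, h=97)
violated soft preferences: 17, 18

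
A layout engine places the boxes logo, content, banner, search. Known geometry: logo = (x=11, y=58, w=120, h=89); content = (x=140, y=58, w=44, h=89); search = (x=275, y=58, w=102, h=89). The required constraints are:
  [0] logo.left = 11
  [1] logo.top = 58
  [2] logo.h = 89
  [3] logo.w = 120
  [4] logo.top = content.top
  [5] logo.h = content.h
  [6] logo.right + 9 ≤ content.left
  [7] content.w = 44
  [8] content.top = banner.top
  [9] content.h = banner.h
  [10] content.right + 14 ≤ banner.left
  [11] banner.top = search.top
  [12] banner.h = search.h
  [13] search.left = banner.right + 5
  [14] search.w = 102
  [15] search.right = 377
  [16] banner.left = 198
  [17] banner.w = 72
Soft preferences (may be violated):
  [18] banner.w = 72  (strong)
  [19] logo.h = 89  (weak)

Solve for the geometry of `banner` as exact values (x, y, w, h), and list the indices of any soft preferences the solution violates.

banner = (x=198, y=58, w=72, h=89)
violated soft preferences: none

1. banner.y = 58  [content.top = banner.top]
2. banner.h = 89  [content.h = banner.h]
3. banner.x = 198  [banner.left = 198]
4. banner.w = 72  [banner.w = 72]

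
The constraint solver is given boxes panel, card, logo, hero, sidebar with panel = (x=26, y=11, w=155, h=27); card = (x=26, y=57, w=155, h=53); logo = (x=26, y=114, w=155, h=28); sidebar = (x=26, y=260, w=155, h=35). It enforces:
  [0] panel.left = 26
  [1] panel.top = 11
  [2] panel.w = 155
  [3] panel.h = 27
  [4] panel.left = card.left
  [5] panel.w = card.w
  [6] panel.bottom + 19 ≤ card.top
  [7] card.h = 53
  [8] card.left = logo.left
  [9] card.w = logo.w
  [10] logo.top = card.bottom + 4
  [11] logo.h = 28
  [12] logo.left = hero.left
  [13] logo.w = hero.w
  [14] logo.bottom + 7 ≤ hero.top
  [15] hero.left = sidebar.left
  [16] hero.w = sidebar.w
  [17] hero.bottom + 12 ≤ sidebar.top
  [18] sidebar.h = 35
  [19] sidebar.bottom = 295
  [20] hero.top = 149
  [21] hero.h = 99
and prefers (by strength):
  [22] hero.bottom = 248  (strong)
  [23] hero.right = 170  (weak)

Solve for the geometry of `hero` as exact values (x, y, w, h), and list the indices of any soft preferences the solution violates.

1. hero.x = 26  [logo.left = hero.left]
2. hero.w = 155  [logo.w = hero.w]
3. hero.y = 149  [hero.top = 149]
4. hero.h = 99  [hero.h = 99]

hero = (x=26, y=149, w=155, h=99)
violated soft preferences: 23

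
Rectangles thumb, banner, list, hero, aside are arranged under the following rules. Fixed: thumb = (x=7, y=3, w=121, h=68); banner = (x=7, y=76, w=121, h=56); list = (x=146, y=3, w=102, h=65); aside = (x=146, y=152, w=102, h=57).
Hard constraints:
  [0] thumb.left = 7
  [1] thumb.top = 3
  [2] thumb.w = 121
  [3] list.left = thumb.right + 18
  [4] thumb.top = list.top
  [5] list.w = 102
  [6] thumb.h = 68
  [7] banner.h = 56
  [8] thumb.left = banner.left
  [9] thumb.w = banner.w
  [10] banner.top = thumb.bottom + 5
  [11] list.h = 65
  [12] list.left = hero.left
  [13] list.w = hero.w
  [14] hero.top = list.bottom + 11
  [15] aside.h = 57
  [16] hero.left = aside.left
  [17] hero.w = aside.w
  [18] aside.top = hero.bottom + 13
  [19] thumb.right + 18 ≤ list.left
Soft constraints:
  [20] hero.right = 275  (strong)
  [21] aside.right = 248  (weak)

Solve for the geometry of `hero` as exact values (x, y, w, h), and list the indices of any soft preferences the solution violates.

1. hero.x = 146  [list.left = hero.left]
2. hero.w = 102  [list.w = hero.w]
3. hero.y = 79  [hero.top = list.bottom + 11]
4. hero.h = 60  [aside.top = hero.bottom + 13]

hero = (x=146, y=79, w=102, h=60)
violated soft preferences: 20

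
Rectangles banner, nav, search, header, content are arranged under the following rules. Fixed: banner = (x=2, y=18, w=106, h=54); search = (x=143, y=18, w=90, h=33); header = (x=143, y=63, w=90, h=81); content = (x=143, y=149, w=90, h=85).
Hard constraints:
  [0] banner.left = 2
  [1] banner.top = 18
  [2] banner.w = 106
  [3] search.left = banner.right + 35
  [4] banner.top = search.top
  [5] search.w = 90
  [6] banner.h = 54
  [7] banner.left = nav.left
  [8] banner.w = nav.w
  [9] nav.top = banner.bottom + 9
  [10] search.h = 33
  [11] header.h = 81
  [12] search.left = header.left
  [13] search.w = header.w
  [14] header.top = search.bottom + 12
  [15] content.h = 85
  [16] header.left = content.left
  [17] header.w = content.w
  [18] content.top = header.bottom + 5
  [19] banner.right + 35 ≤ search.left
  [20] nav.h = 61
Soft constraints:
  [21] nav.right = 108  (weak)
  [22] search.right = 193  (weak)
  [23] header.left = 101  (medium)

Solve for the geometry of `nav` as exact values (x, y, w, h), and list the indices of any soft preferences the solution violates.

nav = (x=2, y=81, w=106, h=61)
violated soft preferences: 22, 23

1. nav.x = 2  [banner.left = nav.left]
2. nav.w = 106  [banner.w = nav.w]
3. nav.y = 81  [nav.top = banner.bottom + 9]
4. nav.h = 61  [nav.h = 61]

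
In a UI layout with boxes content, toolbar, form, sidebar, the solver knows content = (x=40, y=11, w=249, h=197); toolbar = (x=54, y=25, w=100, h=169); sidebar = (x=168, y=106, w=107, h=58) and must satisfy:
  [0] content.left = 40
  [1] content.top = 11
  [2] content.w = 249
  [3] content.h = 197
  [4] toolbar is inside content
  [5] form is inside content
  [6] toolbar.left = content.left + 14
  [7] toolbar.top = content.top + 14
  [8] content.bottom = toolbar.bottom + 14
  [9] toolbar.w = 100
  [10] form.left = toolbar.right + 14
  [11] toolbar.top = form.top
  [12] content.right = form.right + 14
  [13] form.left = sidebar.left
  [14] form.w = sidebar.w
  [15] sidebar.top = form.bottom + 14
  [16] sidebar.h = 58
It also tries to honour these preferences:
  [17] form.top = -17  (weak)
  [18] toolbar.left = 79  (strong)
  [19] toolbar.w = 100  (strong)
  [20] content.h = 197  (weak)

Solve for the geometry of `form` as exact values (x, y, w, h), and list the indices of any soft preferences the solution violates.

1. form.x = 168  [form.left = toolbar.right + 14]
2. form.y = 25  [toolbar.top = form.top]
3. form.w = 107  [content.right = form.right + 14]
4. form.h = 67  [sidebar.top = form.bottom + 14]

form = (x=168, y=25, w=107, h=67)
violated soft preferences: 17, 18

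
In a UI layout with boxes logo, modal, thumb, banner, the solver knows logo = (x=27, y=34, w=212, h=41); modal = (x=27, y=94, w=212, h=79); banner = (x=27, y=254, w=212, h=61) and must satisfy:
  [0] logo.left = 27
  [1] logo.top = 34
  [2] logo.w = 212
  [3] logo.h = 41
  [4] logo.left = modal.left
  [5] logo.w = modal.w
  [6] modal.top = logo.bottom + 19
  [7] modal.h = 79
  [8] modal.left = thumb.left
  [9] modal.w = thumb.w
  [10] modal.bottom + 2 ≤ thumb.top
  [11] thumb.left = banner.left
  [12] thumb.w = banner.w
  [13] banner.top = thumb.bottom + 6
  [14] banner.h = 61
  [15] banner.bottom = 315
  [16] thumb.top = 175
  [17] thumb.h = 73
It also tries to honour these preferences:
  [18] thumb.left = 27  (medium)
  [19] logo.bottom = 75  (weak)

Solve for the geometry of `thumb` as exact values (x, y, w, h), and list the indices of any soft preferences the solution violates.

thumb = (x=27, y=175, w=212, h=73)
violated soft preferences: none

1. thumb.x = 27  [modal.left = thumb.left]
2. thumb.w = 212  [modal.w = thumb.w]
3. thumb.y = 175  [thumb.top = 175]
4. thumb.h = 73  [thumb.h = 73]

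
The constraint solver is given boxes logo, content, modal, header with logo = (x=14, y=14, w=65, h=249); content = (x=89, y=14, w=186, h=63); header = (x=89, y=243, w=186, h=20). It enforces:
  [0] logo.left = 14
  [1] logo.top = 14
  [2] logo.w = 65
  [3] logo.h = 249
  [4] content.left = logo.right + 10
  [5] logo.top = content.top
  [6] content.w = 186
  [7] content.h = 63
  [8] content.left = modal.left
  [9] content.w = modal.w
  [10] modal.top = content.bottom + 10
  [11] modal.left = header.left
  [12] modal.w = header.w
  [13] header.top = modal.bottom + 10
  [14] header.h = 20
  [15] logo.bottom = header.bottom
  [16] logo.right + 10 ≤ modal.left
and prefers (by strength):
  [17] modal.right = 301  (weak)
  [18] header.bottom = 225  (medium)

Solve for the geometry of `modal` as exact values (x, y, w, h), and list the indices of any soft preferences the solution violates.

modal = (x=89, y=87, w=186, h=146)
violated soft preferences: 17, 18

1. modal.x = 89  [content.left = modal.left]
2. modal.w = 186  [content.w = modal.w]
3. modal.y = 87  [modal.top = content.bottom + 10]
4. modal.h = 146  [header.top = modal.bottom + 10]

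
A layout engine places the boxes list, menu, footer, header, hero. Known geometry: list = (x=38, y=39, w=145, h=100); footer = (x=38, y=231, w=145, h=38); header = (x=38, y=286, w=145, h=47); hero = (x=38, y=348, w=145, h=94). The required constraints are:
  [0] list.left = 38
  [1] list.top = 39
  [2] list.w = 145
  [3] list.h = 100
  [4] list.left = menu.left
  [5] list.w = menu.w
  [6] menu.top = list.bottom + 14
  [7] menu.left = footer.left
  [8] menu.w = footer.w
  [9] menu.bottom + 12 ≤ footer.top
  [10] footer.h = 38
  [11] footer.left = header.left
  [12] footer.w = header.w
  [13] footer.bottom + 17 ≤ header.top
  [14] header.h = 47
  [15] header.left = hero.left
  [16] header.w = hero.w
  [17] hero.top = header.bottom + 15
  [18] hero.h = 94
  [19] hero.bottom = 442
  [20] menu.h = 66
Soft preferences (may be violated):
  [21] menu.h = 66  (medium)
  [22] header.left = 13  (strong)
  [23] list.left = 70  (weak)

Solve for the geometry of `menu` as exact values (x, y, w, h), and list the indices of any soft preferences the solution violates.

menu = (x=38, y=153, w=145, h=66)
violated soft preferences: 22, 23

1. menu.x = 38  [list.left = menu.left]
2. menu.w = 145  [list.w = menu.w]
3. menu.y = 153  [menu.top = list.bottom + 14]
4. menu.h = 66  [menu.h = 66]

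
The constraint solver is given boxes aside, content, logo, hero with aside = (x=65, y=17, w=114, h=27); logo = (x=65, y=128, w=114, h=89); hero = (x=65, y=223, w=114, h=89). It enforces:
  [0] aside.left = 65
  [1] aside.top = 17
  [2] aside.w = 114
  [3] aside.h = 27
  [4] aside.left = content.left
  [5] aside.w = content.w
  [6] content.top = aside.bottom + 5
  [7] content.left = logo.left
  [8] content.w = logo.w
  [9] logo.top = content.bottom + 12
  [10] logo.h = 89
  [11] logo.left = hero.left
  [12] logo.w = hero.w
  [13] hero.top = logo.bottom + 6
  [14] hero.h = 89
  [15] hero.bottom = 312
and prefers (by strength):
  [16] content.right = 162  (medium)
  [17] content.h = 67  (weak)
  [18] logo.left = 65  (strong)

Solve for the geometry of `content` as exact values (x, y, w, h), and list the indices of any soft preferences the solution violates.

1. content.x = 65  [aside.left = content.left]
2. content.w = 114  [aside.w = content.w]
3. content.y = 49  [content.top = aside.bottom + 5]
4. content.h = 67  [logo.top = content.bottom + 12]

content = (x=65, y=49, w=114, h=67)
violated soft preferences: 16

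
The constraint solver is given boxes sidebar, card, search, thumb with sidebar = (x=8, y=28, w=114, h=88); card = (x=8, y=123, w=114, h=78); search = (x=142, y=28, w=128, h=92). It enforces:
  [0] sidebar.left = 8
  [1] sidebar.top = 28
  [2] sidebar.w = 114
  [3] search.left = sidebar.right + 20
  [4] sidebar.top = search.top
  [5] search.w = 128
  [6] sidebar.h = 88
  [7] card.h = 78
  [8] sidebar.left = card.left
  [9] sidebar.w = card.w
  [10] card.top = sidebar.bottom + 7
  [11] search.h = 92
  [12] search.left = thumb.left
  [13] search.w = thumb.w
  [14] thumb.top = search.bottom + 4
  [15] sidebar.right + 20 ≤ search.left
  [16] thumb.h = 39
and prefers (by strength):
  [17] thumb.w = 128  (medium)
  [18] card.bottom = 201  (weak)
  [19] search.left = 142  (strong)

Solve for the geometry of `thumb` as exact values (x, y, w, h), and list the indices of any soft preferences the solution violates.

thumb = (x=142, y=124, w=128, h=39)
violated soft preferences: none

1. thumb.x = 142  [search.left = thumb.left]
2. thumb.w = 128  [search.w = thumb.w]
3. thumb.y = 124  [thumb.top = search.bottom + 4]
4. thumb.h = 39  [thumb.h = 39]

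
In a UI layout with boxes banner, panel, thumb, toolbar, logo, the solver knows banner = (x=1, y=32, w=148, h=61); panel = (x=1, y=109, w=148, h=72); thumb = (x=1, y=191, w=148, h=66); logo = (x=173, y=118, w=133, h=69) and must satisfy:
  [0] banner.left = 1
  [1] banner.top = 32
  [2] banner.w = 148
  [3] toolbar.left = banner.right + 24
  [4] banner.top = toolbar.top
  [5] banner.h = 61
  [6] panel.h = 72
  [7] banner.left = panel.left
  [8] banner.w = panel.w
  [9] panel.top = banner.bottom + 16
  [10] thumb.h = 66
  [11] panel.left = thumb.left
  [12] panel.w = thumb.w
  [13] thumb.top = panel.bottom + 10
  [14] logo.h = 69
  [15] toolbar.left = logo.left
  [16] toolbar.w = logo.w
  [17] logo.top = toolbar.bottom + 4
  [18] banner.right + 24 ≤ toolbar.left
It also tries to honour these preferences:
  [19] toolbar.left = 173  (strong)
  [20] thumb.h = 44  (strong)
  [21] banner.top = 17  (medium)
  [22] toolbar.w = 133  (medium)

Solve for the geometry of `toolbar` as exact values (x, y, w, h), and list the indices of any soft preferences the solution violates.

toolbar = (x=173, y=32, w=133, h=82)
violated soft preferences: 20, 21

1. toolbar.x = 173  [toolbar.left = banner.right + 24]
2. toolbar.y = 32  [banner.top = toolbar.top]
3. toolbar.w = 133  [toolbar.w = logo.w]
4. toolbar.h = 82  [logo.top = toolbar.bottom + 4]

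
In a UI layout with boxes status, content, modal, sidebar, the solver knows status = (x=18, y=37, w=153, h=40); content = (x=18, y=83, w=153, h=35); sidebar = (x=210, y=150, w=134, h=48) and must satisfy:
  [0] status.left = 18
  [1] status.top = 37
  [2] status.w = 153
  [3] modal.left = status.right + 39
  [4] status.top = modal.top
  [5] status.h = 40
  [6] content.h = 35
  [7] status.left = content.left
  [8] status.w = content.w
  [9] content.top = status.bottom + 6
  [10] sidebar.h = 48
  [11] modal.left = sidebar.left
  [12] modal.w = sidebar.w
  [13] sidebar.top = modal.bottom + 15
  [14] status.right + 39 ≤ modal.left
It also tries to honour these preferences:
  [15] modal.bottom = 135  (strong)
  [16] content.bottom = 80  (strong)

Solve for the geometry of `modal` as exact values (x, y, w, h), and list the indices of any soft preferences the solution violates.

1. modal.x = 210  [modal.left = status.right + 39]
2. modal.y = 37  [status.top = modal.top]
3. modal.w = 134  [modal.w = sidebar.w]
4. modal.h = 98  [sidebar.top = modal.bottom + 15]

modal = (x=210, y=37, w=134, h=98)
violated soft preferences: 16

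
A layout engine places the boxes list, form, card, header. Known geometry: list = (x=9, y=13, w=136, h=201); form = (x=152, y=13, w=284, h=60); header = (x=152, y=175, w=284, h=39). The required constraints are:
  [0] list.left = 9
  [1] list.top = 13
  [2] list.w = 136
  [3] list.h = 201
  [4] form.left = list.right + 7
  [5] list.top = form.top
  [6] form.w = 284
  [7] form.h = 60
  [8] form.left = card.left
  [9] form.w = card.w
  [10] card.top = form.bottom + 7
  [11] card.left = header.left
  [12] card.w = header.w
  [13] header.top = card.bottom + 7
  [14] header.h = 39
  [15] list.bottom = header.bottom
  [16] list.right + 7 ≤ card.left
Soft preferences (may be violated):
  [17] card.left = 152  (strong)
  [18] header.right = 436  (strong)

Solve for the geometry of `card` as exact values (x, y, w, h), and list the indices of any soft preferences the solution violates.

card = (x=152, y=80, w=284, h=88)
violated soft preferences: none

1. card.x = 152  [form.left = card.left]
2. card.w = 284  [form.w = card.w]
3. card.y = 80  [card.top = form.bottom + 7]
4. card.h = 88  [header.top = card.bottom + 7]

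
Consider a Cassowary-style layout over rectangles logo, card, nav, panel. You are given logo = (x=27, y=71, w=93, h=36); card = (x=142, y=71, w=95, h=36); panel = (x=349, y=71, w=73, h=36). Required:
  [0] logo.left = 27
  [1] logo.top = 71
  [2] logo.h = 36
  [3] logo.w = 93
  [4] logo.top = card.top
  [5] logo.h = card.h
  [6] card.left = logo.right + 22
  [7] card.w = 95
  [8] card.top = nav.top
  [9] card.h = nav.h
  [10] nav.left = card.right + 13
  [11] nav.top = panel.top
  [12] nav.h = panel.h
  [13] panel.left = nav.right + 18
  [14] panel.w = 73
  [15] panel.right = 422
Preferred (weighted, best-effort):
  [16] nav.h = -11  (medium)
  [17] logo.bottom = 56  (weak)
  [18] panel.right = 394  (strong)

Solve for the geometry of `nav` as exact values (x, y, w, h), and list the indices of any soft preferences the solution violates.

1. nav.y = 71  [card.top = nav.top]
2. nav.h = 36  [card.h = nav.h]
3. nav.x = 250  [nav.left = card.right + 13]
4. nav.w = 81  [panel.left = nav.right + 18]

nav = (x=250, y=71, w=81, h=36)
violated soft preferences: 16, 17, 18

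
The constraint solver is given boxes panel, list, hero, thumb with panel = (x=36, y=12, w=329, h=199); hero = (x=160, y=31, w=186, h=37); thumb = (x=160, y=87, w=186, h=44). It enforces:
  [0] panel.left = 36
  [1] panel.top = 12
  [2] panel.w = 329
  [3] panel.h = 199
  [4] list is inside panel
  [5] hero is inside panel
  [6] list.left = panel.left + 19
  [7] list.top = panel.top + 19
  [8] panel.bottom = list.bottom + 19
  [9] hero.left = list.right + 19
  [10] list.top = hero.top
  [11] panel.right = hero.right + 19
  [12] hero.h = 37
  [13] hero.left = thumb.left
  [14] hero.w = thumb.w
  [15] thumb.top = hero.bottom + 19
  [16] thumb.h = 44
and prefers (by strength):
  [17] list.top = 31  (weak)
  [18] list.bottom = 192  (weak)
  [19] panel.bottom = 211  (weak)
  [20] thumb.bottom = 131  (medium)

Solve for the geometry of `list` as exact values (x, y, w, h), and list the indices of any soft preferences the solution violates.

1. list.x = 55  [list.left = panel.left + 19]
2. list.y = 31  [list.top = panel.top + 19]
3. list.h = 161  [panel.bottom = list.bottom + 19]
4. list.w = 86  [hero.left = list.right + 19]

list = (x=55, y=31, w=86, h=161)
violated soft preferences: none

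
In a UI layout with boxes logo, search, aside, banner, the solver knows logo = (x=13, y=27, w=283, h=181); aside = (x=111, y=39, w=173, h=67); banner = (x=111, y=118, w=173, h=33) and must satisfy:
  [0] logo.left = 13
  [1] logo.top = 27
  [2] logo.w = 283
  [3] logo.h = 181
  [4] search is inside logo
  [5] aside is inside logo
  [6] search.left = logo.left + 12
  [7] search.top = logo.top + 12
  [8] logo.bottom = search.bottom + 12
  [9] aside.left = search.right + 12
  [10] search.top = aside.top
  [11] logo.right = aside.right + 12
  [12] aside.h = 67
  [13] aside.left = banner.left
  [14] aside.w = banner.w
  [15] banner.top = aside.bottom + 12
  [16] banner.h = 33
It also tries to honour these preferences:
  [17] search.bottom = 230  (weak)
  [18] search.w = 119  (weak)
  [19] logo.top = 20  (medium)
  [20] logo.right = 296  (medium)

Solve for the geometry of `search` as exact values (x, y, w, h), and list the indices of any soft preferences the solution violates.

1. search.x = 25  [search.left = logo.left + 12]
2. search.y = 39  [search.top = logo.top + 12]
3. search.h = 157  [logo.bottom = search.bottom + 12]
4. search.w = 74  [aside.left = search.right + 12]

search = (x=25, y=39, w=74, h=157)
violated soft preferences: 17, 18, 19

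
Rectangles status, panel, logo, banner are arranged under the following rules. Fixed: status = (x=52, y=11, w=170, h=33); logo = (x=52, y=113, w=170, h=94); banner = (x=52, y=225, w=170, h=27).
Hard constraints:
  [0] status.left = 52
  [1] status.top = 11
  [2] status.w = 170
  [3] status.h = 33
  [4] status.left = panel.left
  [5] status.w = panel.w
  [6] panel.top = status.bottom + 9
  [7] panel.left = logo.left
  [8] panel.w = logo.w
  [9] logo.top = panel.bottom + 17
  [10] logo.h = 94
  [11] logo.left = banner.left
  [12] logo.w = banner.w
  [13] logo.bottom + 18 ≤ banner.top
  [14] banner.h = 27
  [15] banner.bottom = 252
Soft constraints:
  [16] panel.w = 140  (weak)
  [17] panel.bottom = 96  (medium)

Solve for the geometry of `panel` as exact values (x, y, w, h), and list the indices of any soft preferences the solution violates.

panel = (x=52, y=53, w=170, h=43)
violated soft preferences: 16

1. panel.x = 52  [status.left = panel.left]
2. panel.w = 170  [status.w = panel.w]
3. panel.y = 53  [panel.top = status.bottom + 9]
4. panel.h = 43  [logo.top = panel.bottom + 17]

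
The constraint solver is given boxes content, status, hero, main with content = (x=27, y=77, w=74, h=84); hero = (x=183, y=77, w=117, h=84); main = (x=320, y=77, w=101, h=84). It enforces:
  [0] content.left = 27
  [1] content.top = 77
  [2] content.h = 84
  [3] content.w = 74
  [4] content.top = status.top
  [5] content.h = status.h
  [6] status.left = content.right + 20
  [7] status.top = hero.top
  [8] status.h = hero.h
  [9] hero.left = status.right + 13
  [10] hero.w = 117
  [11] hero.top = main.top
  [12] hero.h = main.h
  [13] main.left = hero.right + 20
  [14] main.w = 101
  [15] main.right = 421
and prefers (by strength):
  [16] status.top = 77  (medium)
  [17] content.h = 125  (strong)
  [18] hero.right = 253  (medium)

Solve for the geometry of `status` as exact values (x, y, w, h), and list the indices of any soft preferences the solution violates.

1. status.y = 77  [content.top = status.top]
2. status.h = 84  [content.h = status.h]
3. status.x = 121  [status.left = content.right + 20]
4. status.w = 49  [hero.left = status.right + 13]

status = (x=121, y=77, w=49, h=84)
violated soft preferences: 17, 18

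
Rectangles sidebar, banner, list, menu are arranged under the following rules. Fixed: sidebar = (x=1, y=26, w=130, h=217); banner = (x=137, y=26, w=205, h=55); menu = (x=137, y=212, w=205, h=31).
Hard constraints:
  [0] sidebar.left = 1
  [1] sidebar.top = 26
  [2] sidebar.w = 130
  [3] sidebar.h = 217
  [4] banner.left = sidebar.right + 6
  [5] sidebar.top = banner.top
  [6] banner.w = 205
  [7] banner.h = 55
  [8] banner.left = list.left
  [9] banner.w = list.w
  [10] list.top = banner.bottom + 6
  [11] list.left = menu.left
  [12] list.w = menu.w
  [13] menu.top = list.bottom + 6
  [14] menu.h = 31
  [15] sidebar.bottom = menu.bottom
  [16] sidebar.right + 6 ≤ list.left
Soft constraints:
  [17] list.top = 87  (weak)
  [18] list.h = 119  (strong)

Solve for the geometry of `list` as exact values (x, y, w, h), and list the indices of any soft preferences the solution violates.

list = (x=137, y=87, w=205, h=119)
violated soft preferences: none

1. list.x = 137  [banner.left = list.left]
2. list.w = 205  [banner.w = list.w]
3. list.y = 87  [list.top = banner.bottom + 6]
4. list.h = 119  [menu.top = list.bottom + 6]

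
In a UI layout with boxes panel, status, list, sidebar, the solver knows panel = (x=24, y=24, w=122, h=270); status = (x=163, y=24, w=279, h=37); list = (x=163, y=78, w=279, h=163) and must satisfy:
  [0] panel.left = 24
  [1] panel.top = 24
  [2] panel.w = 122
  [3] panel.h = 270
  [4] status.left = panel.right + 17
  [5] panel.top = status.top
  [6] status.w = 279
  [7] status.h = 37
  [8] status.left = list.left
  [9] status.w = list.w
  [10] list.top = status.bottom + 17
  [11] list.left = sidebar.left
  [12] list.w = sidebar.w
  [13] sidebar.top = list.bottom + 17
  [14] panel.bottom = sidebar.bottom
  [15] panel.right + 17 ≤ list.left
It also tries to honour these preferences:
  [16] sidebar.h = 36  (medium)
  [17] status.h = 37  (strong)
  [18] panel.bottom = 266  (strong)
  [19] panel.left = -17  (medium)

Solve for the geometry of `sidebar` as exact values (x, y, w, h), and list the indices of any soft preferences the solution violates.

sidebar = (x=163, y=258, w=279, h=36)
violated soft preferences: 18, 19

1. sidebar.x = 163  [list.left = sidebar.left]
2. sidebar.w = 279  [list.w = sidebar.w]
3. sidebar.y = 258  [sidebar.top = list.bottom + 17]
4. sidebar.h = 36  [panel.bottom = sidebar.bottom]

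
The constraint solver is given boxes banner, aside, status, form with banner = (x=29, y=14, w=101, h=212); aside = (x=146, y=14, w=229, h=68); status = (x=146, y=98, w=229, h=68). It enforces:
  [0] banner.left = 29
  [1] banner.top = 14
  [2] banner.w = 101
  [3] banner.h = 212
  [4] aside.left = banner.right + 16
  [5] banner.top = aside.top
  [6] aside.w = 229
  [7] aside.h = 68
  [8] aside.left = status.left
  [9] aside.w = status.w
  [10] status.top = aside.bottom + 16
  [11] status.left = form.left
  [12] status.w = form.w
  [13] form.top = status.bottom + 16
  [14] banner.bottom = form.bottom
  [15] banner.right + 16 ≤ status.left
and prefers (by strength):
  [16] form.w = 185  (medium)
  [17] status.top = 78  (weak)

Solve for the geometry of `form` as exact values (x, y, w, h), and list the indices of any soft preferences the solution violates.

1. form.x = 146  [status.left = form.left]
2. form.w = 229  [status.w = form.w]
3. form.y = 182  [form.top = status.bottom + 16]
4. form.h = 44  [banner.bottom = form.bottom]

form = (x=146, y=182, w=229, h=44)
violated soft preferences: 16, 17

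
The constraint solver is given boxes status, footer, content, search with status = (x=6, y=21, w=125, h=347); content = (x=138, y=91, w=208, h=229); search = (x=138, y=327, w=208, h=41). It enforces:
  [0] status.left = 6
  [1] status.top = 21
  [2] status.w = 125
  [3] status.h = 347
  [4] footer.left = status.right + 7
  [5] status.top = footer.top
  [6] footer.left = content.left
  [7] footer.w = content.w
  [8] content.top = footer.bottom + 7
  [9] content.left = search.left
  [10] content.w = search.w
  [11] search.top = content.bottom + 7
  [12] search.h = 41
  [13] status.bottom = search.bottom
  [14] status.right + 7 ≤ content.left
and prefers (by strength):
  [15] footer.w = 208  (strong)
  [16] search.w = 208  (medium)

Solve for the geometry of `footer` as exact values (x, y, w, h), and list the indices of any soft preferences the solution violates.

footer = (x=138, y=21, w=208, h=63)
violated soft preferences: none

1. footer.x = 138  [footer.left = status.right + 7]
2. footer.y = 21  [status.top = footer.top]
3. footer.w = 208  [footer.w = content.w]
4. footer.h = 63  [content.top = footer.bottom + 7]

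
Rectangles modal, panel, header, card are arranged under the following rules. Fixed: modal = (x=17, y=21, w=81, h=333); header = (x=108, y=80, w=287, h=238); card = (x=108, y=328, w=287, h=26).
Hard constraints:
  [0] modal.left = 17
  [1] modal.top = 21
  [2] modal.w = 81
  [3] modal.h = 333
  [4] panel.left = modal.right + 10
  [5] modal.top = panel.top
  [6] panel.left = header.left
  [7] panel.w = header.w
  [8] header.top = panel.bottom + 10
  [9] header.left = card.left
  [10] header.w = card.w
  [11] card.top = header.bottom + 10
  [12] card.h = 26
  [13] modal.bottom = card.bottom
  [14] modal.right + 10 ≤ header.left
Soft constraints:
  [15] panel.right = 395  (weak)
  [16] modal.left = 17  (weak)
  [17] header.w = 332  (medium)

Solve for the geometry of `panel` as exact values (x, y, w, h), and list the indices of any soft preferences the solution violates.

1. panel.x = 108  [panel.left = modal.right + 10]
2. panel.y = 21  [modal.top = panel.top]
3. panel.w = 287  [panel.w = header.w]
4. panel.h = 49  [header.top = panel.bottom + 10]

panel = (x=108, y=21, w=287, h=49)
violated soft preferences: 17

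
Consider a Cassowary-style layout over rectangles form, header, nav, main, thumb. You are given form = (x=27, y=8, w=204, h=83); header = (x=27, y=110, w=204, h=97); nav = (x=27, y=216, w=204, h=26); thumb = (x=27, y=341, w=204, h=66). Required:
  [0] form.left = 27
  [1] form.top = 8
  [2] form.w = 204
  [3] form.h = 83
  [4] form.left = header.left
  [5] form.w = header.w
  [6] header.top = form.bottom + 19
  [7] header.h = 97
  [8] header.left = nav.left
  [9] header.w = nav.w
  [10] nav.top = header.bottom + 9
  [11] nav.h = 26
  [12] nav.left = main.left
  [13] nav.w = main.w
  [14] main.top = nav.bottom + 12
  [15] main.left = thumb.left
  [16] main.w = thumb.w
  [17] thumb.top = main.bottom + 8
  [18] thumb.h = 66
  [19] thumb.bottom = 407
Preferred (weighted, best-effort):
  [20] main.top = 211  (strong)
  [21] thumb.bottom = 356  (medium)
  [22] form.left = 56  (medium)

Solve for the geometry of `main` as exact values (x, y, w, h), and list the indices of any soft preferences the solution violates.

1. main.x = 27  [nav.left = main.left]
2. main.w = 204  [nav.w = main.w]
3. main.y = 254  [main.top = nav.bottom + 12]
4. main.h = 79  [thumb.top = main.bottom + 8]

main = (x=27, y=254, w=204, h=79)
violated soft preferences: 20, 21, 22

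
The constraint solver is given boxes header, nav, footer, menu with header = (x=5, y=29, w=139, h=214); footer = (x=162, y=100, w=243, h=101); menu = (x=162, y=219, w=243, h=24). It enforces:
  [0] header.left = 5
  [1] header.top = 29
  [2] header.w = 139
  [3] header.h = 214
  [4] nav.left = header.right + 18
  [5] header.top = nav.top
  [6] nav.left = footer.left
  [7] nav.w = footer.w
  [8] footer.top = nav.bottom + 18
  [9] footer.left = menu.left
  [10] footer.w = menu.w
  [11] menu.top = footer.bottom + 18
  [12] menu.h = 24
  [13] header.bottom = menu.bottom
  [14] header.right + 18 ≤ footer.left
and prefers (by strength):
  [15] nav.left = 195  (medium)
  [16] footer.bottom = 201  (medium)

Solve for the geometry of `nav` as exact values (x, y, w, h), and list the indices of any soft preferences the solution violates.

nav = (x=162, y=29, w=243, h=53)
violated soft preferences: 15

1. nav.x = 162  [nav.left = header.right + 18]
2. nav.y = 29  [header.top = nav.top]
3. nav.w = 243  [nav.w = footer.w]
4. nav.h = 53  [footer.top = nav.bottom + 18]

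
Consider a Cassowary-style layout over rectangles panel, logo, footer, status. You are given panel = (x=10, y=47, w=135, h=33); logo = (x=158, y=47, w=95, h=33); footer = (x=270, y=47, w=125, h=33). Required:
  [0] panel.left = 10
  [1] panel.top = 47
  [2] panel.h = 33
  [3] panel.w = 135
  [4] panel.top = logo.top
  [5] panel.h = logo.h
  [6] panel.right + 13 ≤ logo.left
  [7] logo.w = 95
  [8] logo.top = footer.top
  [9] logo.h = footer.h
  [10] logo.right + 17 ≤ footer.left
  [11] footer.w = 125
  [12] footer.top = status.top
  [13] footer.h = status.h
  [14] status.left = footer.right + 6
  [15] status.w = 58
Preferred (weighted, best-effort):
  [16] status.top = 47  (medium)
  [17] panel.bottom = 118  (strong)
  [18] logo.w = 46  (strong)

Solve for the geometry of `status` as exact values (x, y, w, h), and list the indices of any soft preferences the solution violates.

status = (x=401, y=47, w=58, h=33)
violated soft preferences: 17, 18

1. status.y = 47  [footer.top = status.top]
2. status.h = 33  [footer.h = status.h]
3. status.x = 401  [status.left = footer.right + 6]
4. status.w = 58  [status.w = 58]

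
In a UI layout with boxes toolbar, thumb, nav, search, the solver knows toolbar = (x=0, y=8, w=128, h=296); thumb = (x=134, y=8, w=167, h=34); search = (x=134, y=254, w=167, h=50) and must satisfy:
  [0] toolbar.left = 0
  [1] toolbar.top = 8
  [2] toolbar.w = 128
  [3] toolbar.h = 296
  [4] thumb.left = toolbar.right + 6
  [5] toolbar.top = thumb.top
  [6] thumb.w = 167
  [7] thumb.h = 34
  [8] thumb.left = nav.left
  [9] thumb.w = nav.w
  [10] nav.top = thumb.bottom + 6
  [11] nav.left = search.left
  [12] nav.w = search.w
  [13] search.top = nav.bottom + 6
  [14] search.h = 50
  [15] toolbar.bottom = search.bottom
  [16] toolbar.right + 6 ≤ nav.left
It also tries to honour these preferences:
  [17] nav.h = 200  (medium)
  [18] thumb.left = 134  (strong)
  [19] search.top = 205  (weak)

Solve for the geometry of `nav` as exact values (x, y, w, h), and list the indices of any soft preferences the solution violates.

nav = (x=134, y=48, w=167, h=200)
violated soft preferences: 19

1. nav.x = 134  [thumb.left = nav.left]
2. nav.w = 167  [thumb.w = nav.w]
3. nav.y = 48  [nav.top = thumb.bottom + 6]
4. nav.h = 200  [search.top = nav.bottom + 6]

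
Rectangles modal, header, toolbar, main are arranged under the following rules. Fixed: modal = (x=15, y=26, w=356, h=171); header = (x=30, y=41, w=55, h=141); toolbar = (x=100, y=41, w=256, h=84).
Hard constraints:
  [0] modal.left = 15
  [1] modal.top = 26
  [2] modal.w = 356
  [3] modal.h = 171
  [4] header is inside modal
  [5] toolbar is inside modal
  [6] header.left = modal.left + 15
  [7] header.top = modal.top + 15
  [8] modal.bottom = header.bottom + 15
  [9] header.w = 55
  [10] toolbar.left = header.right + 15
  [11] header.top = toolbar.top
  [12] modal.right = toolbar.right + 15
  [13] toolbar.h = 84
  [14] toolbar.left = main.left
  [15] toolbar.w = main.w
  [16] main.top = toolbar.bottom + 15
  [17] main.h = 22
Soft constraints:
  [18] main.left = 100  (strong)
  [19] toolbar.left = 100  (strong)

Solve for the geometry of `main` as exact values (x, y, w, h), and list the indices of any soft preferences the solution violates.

1. main.x = 100  [toolbar.left = main.left]
2. main.w = 256  [toolbar.w = main.w]
3. main.y = 140  [main.top = toolbar.bottom + 15]
4. main.h = 22  [main.h = 22]

main = (x=100, y=140, w=256, h=22)
violated soft preferences: none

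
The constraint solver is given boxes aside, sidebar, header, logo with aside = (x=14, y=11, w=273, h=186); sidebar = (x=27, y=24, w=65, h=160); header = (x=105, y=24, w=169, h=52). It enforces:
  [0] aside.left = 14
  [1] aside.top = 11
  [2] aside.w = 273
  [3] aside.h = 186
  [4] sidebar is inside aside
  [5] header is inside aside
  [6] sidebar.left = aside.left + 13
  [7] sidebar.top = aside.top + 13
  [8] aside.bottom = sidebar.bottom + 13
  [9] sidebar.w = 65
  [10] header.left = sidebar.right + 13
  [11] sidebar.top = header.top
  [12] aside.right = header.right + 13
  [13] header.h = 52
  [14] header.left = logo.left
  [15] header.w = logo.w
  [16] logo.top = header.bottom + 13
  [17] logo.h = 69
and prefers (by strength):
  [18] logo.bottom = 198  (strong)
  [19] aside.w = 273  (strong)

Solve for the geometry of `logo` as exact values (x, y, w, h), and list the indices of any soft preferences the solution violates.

logo = (x=105, y=89, w=169, h=69)
violated soft preferences: 18

1. logo.x = 105  [header.left = logo.left]
2. logo.w = 169  [header.w = logo.w]
3. logo.y = 89  [logo.top = header.bottom + 13]
4. logo.h = 69  [logo.h = 69]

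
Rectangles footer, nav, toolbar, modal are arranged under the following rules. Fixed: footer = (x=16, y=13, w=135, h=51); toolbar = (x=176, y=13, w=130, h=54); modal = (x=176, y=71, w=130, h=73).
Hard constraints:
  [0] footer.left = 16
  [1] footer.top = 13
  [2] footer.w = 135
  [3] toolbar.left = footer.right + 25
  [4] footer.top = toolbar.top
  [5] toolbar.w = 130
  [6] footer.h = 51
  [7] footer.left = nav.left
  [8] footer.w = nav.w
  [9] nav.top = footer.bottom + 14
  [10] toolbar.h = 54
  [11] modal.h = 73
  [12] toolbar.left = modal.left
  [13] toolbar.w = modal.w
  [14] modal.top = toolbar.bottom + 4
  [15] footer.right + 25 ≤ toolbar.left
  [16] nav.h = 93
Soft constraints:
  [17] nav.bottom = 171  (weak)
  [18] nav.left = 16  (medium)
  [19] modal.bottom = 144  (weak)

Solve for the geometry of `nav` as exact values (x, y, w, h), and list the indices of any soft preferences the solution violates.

1. nav.x = 16  [footer.left = nav.left]
2. nav.w = 135  [footer.w = nav.w]
3. nav.y = 78  [nav.top = footer.bottom + 14]
4. nav.h = 93  [nav.h = 93]

nav = (x=16, y=78, w=135, h=93)
violated soft preferences: none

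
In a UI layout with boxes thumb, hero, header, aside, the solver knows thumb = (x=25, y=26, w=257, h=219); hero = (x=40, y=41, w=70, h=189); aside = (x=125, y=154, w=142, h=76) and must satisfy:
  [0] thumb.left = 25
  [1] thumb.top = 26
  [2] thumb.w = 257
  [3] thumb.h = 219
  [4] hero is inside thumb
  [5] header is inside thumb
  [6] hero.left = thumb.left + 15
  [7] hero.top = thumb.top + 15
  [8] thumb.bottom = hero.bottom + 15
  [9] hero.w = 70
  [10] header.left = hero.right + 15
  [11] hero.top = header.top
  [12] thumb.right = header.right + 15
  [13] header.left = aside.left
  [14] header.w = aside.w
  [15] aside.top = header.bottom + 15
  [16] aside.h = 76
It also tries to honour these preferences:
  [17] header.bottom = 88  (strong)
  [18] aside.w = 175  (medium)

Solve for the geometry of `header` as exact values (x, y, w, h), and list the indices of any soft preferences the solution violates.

1. header.x = 125  [header.left = hero.right + 15]
2. header.y = 41  [hero.top = header.top]
3. header.w = 142  [thumb.right = header.right + 15]
4. header.h = 98  [aside.top = header.bottom + 15]

header = (x=125, y=41, w=142, h=98)
violated soft preferences: 17, 18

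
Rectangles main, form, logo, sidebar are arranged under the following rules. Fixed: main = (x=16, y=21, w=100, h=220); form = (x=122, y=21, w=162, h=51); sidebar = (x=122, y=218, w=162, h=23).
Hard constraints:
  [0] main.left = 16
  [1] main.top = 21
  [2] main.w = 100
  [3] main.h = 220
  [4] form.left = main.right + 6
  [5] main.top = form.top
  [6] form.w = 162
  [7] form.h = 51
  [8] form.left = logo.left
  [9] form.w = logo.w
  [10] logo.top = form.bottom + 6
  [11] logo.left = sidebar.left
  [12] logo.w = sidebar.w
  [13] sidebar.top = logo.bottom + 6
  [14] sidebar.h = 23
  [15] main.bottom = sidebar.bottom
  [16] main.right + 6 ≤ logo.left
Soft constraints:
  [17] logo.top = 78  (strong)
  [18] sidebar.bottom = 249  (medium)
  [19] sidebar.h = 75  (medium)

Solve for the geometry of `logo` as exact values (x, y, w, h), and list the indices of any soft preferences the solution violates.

1. logo.x = 122  [form.left = logo.left]
2. logo.w = 162  [form.w = logo.w]
3. logo.y = 78  [logo.top = form.bottom + 6]
4. logo.h = 134  [sidebar.top = logo.bottom + 6]

logo = (x=122, y=78, w=162, h=134)
violated soft preferences: 18, 19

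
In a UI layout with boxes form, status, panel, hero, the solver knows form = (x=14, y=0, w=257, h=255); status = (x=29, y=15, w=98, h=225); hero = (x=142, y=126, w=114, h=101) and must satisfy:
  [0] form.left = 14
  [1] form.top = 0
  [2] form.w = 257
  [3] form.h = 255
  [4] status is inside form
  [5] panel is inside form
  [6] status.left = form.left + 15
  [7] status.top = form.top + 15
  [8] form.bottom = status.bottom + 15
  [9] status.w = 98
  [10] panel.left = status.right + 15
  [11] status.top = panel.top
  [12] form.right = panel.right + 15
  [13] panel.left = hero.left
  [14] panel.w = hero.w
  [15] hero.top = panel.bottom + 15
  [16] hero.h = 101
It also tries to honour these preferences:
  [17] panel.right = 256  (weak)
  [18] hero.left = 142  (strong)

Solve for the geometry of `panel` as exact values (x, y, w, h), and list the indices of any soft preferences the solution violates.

1. panel.x = 142  [panel.left = status.right + 15]
2. panel.y = 15  [status.top = panel.top]
3. panel.w = 114  [form.right = panel.right + 15]
4. panel.h = 96  [hero.top = panel.bottom + 15]

panel = (x=142, y=15, w=114, h=96)
violated soft preferences: none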